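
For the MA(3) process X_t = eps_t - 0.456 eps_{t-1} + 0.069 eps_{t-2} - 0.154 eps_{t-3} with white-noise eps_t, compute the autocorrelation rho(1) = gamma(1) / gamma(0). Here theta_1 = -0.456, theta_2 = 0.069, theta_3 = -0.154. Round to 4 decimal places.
\rho(1) = -0.4029

For an MA(q) process with theta_0 = 1, the autocovariance is
  gamma(k) = sigma^2 * sum_{i=0..q-k} theta_i * theta_{i+k},
and rho(k) = gamma(k) / gamma(0). Sigma^2 cancels.
  numerator   = (1)*(-0.456) + (-0.456)*(0.069) + (0.069)*(-0.154) = -0.49809.
  denominator = (1)^2 + (-0.456)^2 + (0.069)^2 + (-0.154)^2 = 1.236413.
  rho(1) = -0.49809 / 1.236413 = -0.4029.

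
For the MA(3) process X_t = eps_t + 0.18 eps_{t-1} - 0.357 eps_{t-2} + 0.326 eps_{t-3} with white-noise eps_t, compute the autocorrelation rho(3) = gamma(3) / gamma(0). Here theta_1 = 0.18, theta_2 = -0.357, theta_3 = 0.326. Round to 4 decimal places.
\rho(3) = 0.2575

For an MA(q) process with theta_0 = 1, the autocovariance is
  gamma(k) = sigma^2 * sum_{i=0..q-k} theta_i * theta_{i+k},
and rho(k) = gamma(k) / gamma(0). Sigma^2 cancels.
  numerator   = (1)*(0.326) = 0.326.
  denominator = (1)^2 + (0.18)^2 + (-0.357)^2 + (0.326)^2 = 1.266125.
  rho(3) = 0.326 / 1.266125 = 0.2575.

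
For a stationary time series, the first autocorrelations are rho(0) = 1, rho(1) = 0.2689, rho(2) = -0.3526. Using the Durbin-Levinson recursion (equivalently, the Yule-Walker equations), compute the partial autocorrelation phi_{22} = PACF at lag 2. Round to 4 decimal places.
\phi_{22} = -0.4580

The PACF at lag k is phi_{kk}, the last component of the solution
to the Yule-Walker system G_k phi = r_k where
  (G_k)_{ij} = rho(|i - j|), (r_k)_i = rho(i), i,j = 1..k.
Equivalently, Durbin-Levinson gives phi_{kk} iteratively:
  phi_{11} = rho(1)
  phi_{kk} = [rho(k) - sum_{j=1..k-1} phi_{k-1,j} rho(k-j)]
            / [1 - sum_{j=1..k-1} phi_{k-1,j} rho(j)],
  phi_{k,j} = phi_{k-1,j} - phi_{kk} phi_{k-1,k-j},  j = 1..k-1.
Step k = 1:
  phi_11 = rho(1) = 0.2689.
Step k = 2:
  phi_22 = [rho(2) - phi_11 rho(1)] / [1 - phi_11 rho(1)] = [-0.3526 - (0.2689)(0.2689)] / [1 - (0.2689)(0.2689)]
         = -0.42490721 / 0.92769279 = -0.458.
Therefore phi_{22} = -0.4580.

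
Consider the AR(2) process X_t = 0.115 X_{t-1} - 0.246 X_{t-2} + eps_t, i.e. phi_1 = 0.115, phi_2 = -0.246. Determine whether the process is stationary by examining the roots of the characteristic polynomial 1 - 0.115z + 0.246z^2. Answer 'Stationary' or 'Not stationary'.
\text{Stationary}

The AR(p) characteristic polynomial is P(z) = 1 - 0.115z + 0.246z^2.
Stationarity requires all roots to lie outside the unit circle, i.e. |z| > 1 for every root.
Set 1 + (-0.115) z + (0.246) z^2 = 0, i.e. a z^2 + b z + c = 0 with a = 0.246, b = -0.115, c = 1.
Discriminant D = b^2 - 4ac = (-0.115)^2 - 4*(0.246)*1 = 0.013225 - (0.984) = -0.970775.
D < 0, so the roots are the complex-conjugate pair z = (-b +/- i sqrt(-D)) / (2a) = 0.2337 +/- 2.0026i.
For a conjugate pair |z|^2 = z * conj(z) = (product of roots) = c/a = 1/(0.246) = 4.065041, so |z| = sqrt(4.065041) = 2.0162 for both roots.
Moduli of all roots: 2.0162, 2.0162.
All moduli strictly greater than 1? Yes.
Verdict: Stationary.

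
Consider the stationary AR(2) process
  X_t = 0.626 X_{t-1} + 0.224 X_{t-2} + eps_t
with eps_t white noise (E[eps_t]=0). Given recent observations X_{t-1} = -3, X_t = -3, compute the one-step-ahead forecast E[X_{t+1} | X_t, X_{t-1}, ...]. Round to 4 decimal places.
E[X_{t+1} \mid \mathcal F_t] = -2.5500

For an AR(p) model X_t = c + sum_i phi_i X_{t-i} + eps_t, the
one-step-ahead conditional mean is
  E[X_{t+1} | X_t, ...] = c + sum_i phi_i X_{t+1-i}.
Substitute known values:
  E[X_{t+1} | ...] = (0.626) * (-3) + (0.224) * (-3)
                   = -2.5500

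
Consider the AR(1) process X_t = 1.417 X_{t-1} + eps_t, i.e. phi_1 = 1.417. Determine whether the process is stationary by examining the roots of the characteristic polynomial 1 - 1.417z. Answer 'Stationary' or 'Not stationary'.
\text{Not stationary}

The AR(p) characteristic polynomial is P(z) = 1 - 1.417z.
Stationarity requires all roots to lie outside the unit circle, i.e. |z| > 1 for every root.
This is linear in z: 1 + (-1.417) z = 0  =>  z = -1/(-1.417) = 0.705716,  |z| = 0.705716.
Moduli of all roots: 0.7057.
All moduli strictly greater than 1? No.
Verdict: Not stationary.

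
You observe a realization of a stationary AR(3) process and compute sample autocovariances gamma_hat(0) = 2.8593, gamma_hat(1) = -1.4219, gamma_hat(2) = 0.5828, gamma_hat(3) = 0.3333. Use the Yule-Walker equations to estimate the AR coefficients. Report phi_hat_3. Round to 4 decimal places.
\hat\phi_{3} = 0.2600

The Yule-Walker equations for an AR(p) process read, in matrix form,
  Gamma_p phi = r_p,   with   (Gamma_p)_{ij} = gamma(|i - j|),
                       (r_p)_i = gamma(i),   i,j = 1..p.
Substitute the sample gammas (Toeplitz matrix and right-hand side of size 3):
  Gamma_p = [[2.8593, -1.4219, 0.5828], [-1.4219, 2.8593, -1.4219], [0.5828, -1.4219, 2.8593]]
  r_p     = [-1.4219, 0.5828, 0.3333]
Written out (R1..R3):
  (R1) 2.8593 phi_1 - 1.4219 phi_2 + 0.5828 phi_3 = -1.4219
  (R2) -1.4219 phi_1 + 2.8593 phi_2 - 1.4219 phi_3 = 0.5828
  (R3) 0.5828 phi_1 - 1.4219 phi_2 + 2.8593 phi_3 = 0.3333
Gaussian elimination:
  R2 <- R2 - (-1.4219/2.8593) R1 = R2 - (-0.49729) R1:  2.152204 phi_2 - 1.13208 phi_3 = -0.124296
  R3 <- R3 - (0.5828/2.8593) R1 = R3 - (0.203826) R1:  -1.13208 phi_2 + 2.74051 phi_3 = 0.62312
  R3 <- R3 - (-1.13208/2.152204) R2 = R3 - (-0.526009) R2:  2.145026 phi_3 = 0.557739
Back-substitution:
  phi_hat_3 = 0.557739 / 2.145026 = 0.260015
  phi_hat_2 = (-0.124296 - (-1.13208)(0.260015)) / 2.152204 = 0.079018
  phi_hat_1 = (-1.4219 - (-1.4219)(0.079018) - (0.5828)(0.260015)) / 2.8593 = -0.510993
So phi_hat = [-0.5110, 0.0790, 0.2600].
Therefore phi_hat_3 = 0.2600.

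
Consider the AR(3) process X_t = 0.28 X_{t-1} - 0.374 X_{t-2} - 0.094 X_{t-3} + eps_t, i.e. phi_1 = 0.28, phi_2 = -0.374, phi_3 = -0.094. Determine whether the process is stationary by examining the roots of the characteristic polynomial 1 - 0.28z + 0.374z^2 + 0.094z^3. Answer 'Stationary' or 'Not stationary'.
\text{Stationary}

The AR(p) characteristic polynomial is P(z) = 1 - 0.28z + 0.374z^2 + 0.094z^3.
Stationarity requires all roots to lie outside the unit circle, i.e. |z| > 1 for every root.
Degree 3: look for a simple real root z0 first, then factor out (1 - z/z0) and solve the remaining quadratic.
Testing z0 = -5: P(-5) = 1 + (-0.28)(-5) + (0.374)(-5)^2 + (0.094)(-5)^3
  = 1 + (1.4) + (9.35) + (-11.75) = 0.  So z_0 = -5 is a root, |z_0| = 5.
Divide out the factor (1 + 0.2 z) = (1 - z/z0) (since 1/z0 = -0.2):
  P(z) = (1 + 0.2 z)(1 + (-0.48) z + (0.47) z^2)
  [check: z-coef -0.48 - (-0.2) = -0.28; z^2-coef 0.47 - (-0.2)(-0.48) = 0.374; z^3-coef -(-0.2)(0.47) = 0.094.]
Remaining roots from the quadratic factor 1 + (-0.48) z + (0.47) z^2:
  Set 1 + (-0.48) z + (0.47) z^2 = 0, i.e. a z^2 + b z + c = 0 with a = 0.47, b = -0.48, c = 1.
  Discriminant D = b^2 - 4ac = (-0.48)^2 - 4*(0.47)*1 = 0.2304 - (1.88) = -1.6496.
  D < 0, so the roots are the complex-conjugate pair z = (-b +/- i sqrt(-D)) / (2a) = 0.5106 +/- 1.3663i.
  For a conjugate pair |z|^2 = z * conj(z) = (product of roots) = c/a = 1/(0.47) = 2.12766, so |z| = sqrt(2.12766) = 1.4586 for both roots.
Moduli of all roots: 5.0000, 1.4586, 1.4586.
All moduli strictly greater than 1? Yes.
Verdict: Stationary.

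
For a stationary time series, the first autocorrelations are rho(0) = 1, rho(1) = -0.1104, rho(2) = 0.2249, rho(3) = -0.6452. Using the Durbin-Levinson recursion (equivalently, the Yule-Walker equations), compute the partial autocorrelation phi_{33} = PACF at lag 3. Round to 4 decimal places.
\phi_{33} = -0.6390

The PACF at lag k is phi_{kk}, the last component of the solution
to the Yule-Walker system G_k phi = r_k where
  (G_k)_{ij} = rho(|i - j|), (r_k)_i = rho(i), i,j = 1..k.
Equivalently, Durbin-Levinson gives phi_{kk} iteratively:
  phi_{11} = rho(1)
  phi_{kk} = [rho(k) - sum_{j=1..k-1} phi_{k-1,j} rho(k-j)]
            / [1 - sum_{j=1..k-1} phi_{k-1,j} rho(j)],
  phi_{k,j} = phi_{k-1,j} - phi_{kk} phi_{k-1,k-j},  j = 1..k-1.
Step k = 1:
  phi_11 = rho(1) = -0.1104.
Step k = 2:
  phi_22 = [rho(2) - phi_11 rho(1)] / [1 - phi_11 rho(1)] = [0.2249 - (-0.1104)(-0.1104)] / [1 - (-0.1104)(-0.1104)]
         = 0.21271184 / 0.98781184 = 0.215336.
  Update: phi_21 = phi_11 - phi_22 phi_11 = -0.1104 - (0.215336)(-0.1104) = -0.086627.
Step k = 3:
  phi_33 = [rho(3) - phi_21 rho(2) - phi_22 rho(1)] / [1 - phi_21 rho(1) - phi_22 rho(2)]
    numerator   = -0.6452 - (-0.086627)(0.2249) - (0.215336)(-0.1104) = -0.60194448
    denominator = 1 - (-0.086627)(-0.1104) - (0.215336)(0.2249) = 0.94200724
  phi_33 = -0.60194448 / 0.94200724 = -0.639.
Therefore phi_{33} = -0.6390.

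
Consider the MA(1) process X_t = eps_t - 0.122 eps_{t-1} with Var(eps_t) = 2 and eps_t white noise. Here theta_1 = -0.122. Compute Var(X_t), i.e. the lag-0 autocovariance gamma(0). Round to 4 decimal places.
\gamma(0) = 2.0298

For an MA(q) process X_t = eps_t + sum_i theta_i eps_{t-i} with
Var(eps_t) = sigma^2, the variance is
  gamma(0) = sigma^2 * (1 + sum_i theta_i^2).
  sum_i theta_i^2 = (-0.122)^2 = 0.014884.
  gamma(0) = 2 * (1 + 0.014884) = 2 * 1.014884 = 2.029768, which rounds to 2.0298.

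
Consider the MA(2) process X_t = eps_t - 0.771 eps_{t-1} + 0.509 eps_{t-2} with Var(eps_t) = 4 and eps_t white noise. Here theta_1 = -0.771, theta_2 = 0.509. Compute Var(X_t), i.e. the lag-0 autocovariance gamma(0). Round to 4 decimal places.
\gamma(0) = 7.4141

For an MA(q) process X_t = eps_t + sum_i theta_i eps_{t-i} with
Var(eps_t) = sigma^2, the variance is
  gamma(0) = sigma^2 * (1 + sum_i theta_i^2).
  sum_i theta_i^2 = (-0.771)^2 + (0.509)^2 = 0.594441 + 0.259081 = 0.853522.
  gamma(0) = 4 * (1 + 0.853522) = 4 * 1.853522 = 7.414088, which rounds to 7.4141.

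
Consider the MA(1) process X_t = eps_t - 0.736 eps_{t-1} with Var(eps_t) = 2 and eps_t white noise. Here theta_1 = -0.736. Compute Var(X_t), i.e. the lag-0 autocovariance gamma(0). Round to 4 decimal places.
\gamma(0) = 3.0834

For an MA(q) process X_t = eps_t + sum_i theta_i eps_{t-i} with
Var(eps_t) = sigma^2, the variance is
  gamma(0) = sigma^2 * (1 + sum_i theta_i^2).
  sum_i theta_i^2 = (-0.736)^2 = 0.541696.
  gamma(0) = 2 * (1 + 0.541696) = 2 * 1.541696 = 3.083392, which rounds to 3.0834.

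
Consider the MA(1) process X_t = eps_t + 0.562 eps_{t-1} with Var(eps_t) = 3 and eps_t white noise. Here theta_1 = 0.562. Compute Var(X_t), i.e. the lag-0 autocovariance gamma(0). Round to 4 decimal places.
\gamma(0) = 3.9475

For an MA(q) process X_t = eps_t + sum_i theta_i eps_{t-i} with
Var(eps_t) = sigma^2, the variance is
  gamma(0) = sigma^2 * (1 + sum_i theta_i^2).
  sum_i theta_i^2 = (0.562)^2 = 0.315844.
  gamma(0) = 3 * (1 + 0.315844) = 3 * 1.315844 = 3.947532, which rounds to 3.9475.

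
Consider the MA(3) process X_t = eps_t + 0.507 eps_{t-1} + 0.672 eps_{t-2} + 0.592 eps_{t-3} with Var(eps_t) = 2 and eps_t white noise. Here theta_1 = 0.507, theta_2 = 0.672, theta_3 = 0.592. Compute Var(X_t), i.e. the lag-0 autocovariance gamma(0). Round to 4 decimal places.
\gamma(0) = 4.1182

For an MA(q) process X_t = eps_t + sum_i theta_i eps_{t-i} with
Var(eps_t) = sigma^2, the variance is
  gamma(0) = sigma^2 * (1 + sum_i theta_i^2).
  sum_i theta_i^2 = (0.507)^2 + (0.672)^2 + (0.592)^2 = 0.257049 + 0.451584 + 0.350464 = 1.059097.
  gamma(0) = 2 * (1 + 1.059097) = 2 * 2.059097 = 4.118194, which rounds to 4.1182.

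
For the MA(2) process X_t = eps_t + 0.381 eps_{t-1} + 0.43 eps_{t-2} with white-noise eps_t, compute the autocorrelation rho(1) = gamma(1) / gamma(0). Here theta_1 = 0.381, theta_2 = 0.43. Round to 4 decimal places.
\rho(1) = 0.4096

For an MA(q) process with theta_0 = 1, the autocovariance is
  gamma(k) = sigma^2 * sum_{i=0..q-k} theta_i * theta_{i+k},
and rho(k) = gamma(k) / gamma(0). Sigma^2 cancels.
  numerator   = (1)*(0.381) + (0.381)*(0.43) = 0.54483.
  denominator = (1)^2 + (0.381)^2 + (0.43)^2 = 1.330061.
  rho(1) = 0.54483 / 1.330061 = 0.4096.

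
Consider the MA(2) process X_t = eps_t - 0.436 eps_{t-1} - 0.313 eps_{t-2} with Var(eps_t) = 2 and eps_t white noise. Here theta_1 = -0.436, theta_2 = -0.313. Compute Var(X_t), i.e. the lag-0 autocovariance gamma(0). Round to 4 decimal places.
\gamma(0) = 2.5761

For an MA(q) process X_t = eps_t + sum_i theta_i eps_{t-i} with
Var(eps_t) = sigma^2, the variance is
  gamma(0) = sigma^2 * (1 + sum_i theta_i^2).
  sum_i theta_i^2 = (-0.436)^2 + (-0.313)^2 = 0.190096 + 0.097969 = 0.288065.
  gamma(0) = 2 * (1 + 0.288065) = 2 * 1.288065 = 2.57613, which rounds to 2.5761.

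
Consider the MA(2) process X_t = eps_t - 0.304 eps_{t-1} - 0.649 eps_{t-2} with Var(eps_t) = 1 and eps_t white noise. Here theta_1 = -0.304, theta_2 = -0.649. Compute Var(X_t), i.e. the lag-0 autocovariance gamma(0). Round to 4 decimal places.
\gamma(0) = 1.5136

For an MA(q) process X_t = eps_t + sum_i theta_i eps_{t-i} with
Var(eps_t) = sigma^2, the variance is
  gamma(0) = sigma^2 * (1 + sum_i theta_i^2).
  sum_i theta_i^2 = (-0.304)^2 + (-0.649)^2 = 0.092416 + 0.421201 = 0.513617.
  gamma(0) = 1 * (1 + 0.513617) = 1 * 1.513617 = 1.513617, which rounds to 1.5136.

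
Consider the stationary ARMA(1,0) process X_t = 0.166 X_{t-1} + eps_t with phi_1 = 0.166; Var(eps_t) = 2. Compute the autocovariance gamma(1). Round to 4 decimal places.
\gamma(1) = 0.3414

Multiply the model equation by X_{t-k} and take expectations. With theta_0 = psi_0 = 1 and psi_j the MA(infinity) weights, this gives
  gamma(k) - sum_i phi_i gamma(k-i) = c_k,
  c_k = sigma^2 * sum_{j=k..q} theta_j psi_{j-k}   (c_k = 0 for k > q),
using gamma(-m) = gamma(m).
Pure AR (q = 0): c_0 = sigma^2 = 2, c_k = 0 for k >= 1.
Equations for k = 0 and k = 1 (AR order 1):
  gamma(0) = phi_1 gamma(1) + c_0
  gamma(1) = phi_1 gamma(0) + c_1
Substituting the second into the first: gamma(0) (1 - phi_1^2) = c_0 + phi_1 c_1, so
  gamma(0) = c_0 / (1 - phi_1^2) = 2 / (1 - (0.166)^2) = 2 / 0.972444 = 2.056674.
  gamma(1) = phi_1 gamma(0) = (0.166)(2.056674) = 0.341408.
Therefore gamma(1) = 0.3414 (to 4 decimal places).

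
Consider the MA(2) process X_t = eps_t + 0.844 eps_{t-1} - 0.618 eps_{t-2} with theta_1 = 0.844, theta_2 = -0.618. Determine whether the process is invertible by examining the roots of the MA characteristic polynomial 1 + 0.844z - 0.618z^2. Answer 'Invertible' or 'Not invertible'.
\text{Not invertible}

The MA(q) characteristic polynomial is P(z) = 1 + 0.844z - 0.618z^2.
Invertibility requires all roots to lie outside the unit circle, i.e. |z| > 1 for every root.
Set 1 + (0.844) z + (-0.618) z^2 = 0, i.e. a z^2 + b z + c = 0 with a = -0.618, b = 0.844, c = 1.
Discriminant D = b^2 - 4ac = (0.844)^2 - 4*(-0.618)*1 = 0.712336 - (-2.472) = 3.184336.
D >= 0, so the roots are real: z = (-b +/- sqrt(D)) / (2a) = (-0.844 +/- 1.784471) / (-1.236).
  z_1 = (-0.844 + 1.784471) / (-1.236) = -0.7609,   |z_1| = 0.7609.
  z_2 = (-0.844 - 1.784471) / (-1.236) = 2.1266,   |z_2| = 2.1266.
Moduli of all roots: 0.7609, 2.1266.
All moduli strictly greater than 1? No.
Verdict: Not invertible.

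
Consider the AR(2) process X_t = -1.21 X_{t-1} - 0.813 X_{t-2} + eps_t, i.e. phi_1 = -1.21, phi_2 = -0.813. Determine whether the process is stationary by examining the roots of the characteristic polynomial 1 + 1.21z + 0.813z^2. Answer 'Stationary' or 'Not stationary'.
\text{Stationary}

The AR(p) characteristic polynomial is P(z) = 1 + 1.21z + 0.813z^2.
Stationarity requires all roots to lie outside the unit circle, i.e. |z| > 1 for every root.
Set 1 + (1.21) z + (0.813) z^2 = 0, i.e. a z^2 + b z + c = 0 with a = 0.813, b = 1.21, c = 1.
Discriminant D = b^2 - 4ac = (1.21)^2 - 4*(0.813)*1 = 1.4641 - (3.252) = -1.7879.
D < 0, so the roots are the complex-conjugate pair z = (-b +/- i sqrt(-D)) / (2a) = -0.7442 +/- 0.8223i.
For a conjugate pair |z|^2 = z * conj(z) = (product of roots) = c/a = 1/(0.813) = 1.230012, so |z| = sqrt(1.230012) = 1.1091 for both roots.
Moduli of all roots: 1.1091, 1.1091.
All moduli strictly greater than 1? Yes.
Verdict: Stationary.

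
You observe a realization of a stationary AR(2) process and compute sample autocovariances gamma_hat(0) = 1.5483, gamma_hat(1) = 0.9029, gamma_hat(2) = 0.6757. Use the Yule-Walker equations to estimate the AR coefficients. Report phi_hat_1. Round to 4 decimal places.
\hat\phi_{1} = 0.4980

The Yule-Walker equations for an AR(p) process read, in matrix form,
  Gamma_p phi = r_p,   with   (Gamma_p)_{ij} = gamma(|i - j|),
                       (r_p)_i = gamma(i),   i,j = 1..p.
Substitute the sample gammas (Toeplitz matrix and right-hand side of size 2):
  Gamma_p = [[1.5483, 0.9029], [0.9029, 1.5483]]
  r_p     = [0.9029, 0.6757]
Written out:
  1.5483 phi_1 + 0.9029 phi_2 = 0.9029
  0.9029 phi_1 + 1.5483 phi_2 = 0.6757
Solve by Cramer's rule:
  det = gamma(0)^2 - gamma(1)^2 = (1.5483)^2 - (0.9029)^2 = 2.39723289 - 0.81522841 = 1.58200448
  phi_hat_1 = [gamma(1) gamma(0) - gamma(1) gamma(2)] / det = [(0.9029)(1.5483) - (0.9029)(0.6757)] / 1.58200448 = 0.78787054 / 1.58200448 = 0.498
  phi_hat_2 = [gamma(0) gamma(2) - gamma(1)^2] / det = [(1.5483)(0.6757) - (0.9029)^2] / 1.58200448 = 0.2309579 / 1.58200448 = 0.146
So phi_hat = [0.4980, 0.1460].
Therefore phi_hat_1 = 0.4980.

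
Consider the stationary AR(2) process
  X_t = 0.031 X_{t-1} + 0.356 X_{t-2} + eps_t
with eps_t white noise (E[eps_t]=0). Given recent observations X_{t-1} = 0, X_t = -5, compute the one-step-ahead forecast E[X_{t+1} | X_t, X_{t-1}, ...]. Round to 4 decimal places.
E[X_{t+1} \mid \mathcal F_t] = -0.1550

For an AR(p) model X_t = c + sum_i phi_i X_{t-i} + eps_t, the
one-step-ahead conditional mean is
  E[X_{t+1} | X_t, ...] = c + sum_i phi_i X_{t+1-i}.
Substitute known values:
  E[X_{t+1} | ...] = (0.031) * (-5) + (0.356) * (0)
                   = -0.1550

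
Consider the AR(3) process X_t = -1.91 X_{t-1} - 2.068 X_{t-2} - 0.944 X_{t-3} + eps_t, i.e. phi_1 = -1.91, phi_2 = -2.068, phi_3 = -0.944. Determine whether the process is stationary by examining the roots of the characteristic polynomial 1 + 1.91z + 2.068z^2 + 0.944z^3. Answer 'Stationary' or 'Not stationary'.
\text{Not stationary}

The AR(p) characteristic polynomial is P(z) = 1 + 1.91z + 2.068z^2 + 0.944z^3.
Stationarity requires all roots to lie outside the unit circle, i.e. |z| > 1 for every root.
Degree 3: look for a simple real root z0 first, then factor out (1 - z/z0) and solve the remaining quadratic.
Testing z0 = -1.25: P(-1.25) = 1 + (1.91)(-1.25) + (2.068)(-1.25)^2 + (0.944)(-1.25)^3
  = 1 + (-2.3875) + (3.23125) + (-1.84375) = 0.  So z_0 = -1.25 is a root, |z_0| = 1.25.
Divide out the factor (1 + 0.8 z) = (1 - z/z0) (since 1/z0 = -0.8):
  P(z) = (1 + 0.8 z)(1 + (1.11) z + (1.18) z^2)
  [check: z-coef 1.11 - (-0.8) = 1.91; z^2-coef 1.18 - (-0.8)(1.11) = 2.068; z^3-coef -(-0.8)(1.18) = 0.944.]
Remaining roots from the quadratic factor 1 + (1.11) z + (1.18) z^2:
  Set 1 + (1.11) z + (1.18) z^2 = 0, i.e. a z^2 + b z + c = 0 with a = 1.18, b = 1.11, c = 1.
  Discriminant D = b^2 - 4ac = (1.11)^2 - 4*(1.18)*1 = 1.2321 - (4.72) = -3.4879.
  D < 0, so the roots are the complex-conjugate pair z = (-b +/- i sqrt(-D)) / (2a) = -0.4703 +/- 0.7914i.
  For a conjugate pair |z|^2 = z * conj(z) = (product of roots) = c/a = 1/(1.18) = 0.847458, so |z| = sqrt(0.847458) = 0.9206 for both roots.
Moduli of all roots: 1.2500, 0.9206, 0.9206.
All moduli strictly greater than 1? No.
Verdict: Not stationary.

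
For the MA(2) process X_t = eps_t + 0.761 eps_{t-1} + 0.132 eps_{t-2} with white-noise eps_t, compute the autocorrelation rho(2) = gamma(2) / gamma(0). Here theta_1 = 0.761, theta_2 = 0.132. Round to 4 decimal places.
\rho(2) = 0.0827

For an MA(q) process with theta_0 = 1, the autocovariance is
  gamma(k) = sigma^2 * sum_{i=0..q-k} theta_i * theta_{i+k},
and rho(k) = gamma(k) / gamma(0). Sigma^2 cancels.
  numerator   = (1)*(0.132) = 0.132.
  denominator = (1)^2 + (0.761)^2 + (0.132)^2 = 1.596545.
  rho(2) = 0.132 / 1.596545 = 0.0827.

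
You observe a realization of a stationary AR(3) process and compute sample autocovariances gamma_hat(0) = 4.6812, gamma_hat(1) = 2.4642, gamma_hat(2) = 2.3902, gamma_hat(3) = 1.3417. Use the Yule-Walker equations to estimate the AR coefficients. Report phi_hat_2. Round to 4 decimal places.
\hat\phi_{2} = 0.3590

The Yule-Walker equations for an AR(p) process read, in matrix form,
  Gamma_p phi = r_p,   with   (Gamma_p)_{ij} = gamma(|i - j|),
                       (r_p)_i = gamma(i),   i,j = 1..p.
Substitute the sample gammas (Toeplitz matrix and right-hand side of size 3):
  Gamma_p = [[4.6812, 2.4642, 2.3902], [2.4642, 4.6812, 2.4642], [2.3902, 2.4642, 4.6812]]
  r_p     = [2.4642, 2.3902, 1.3417]
Written out (R1..R3):
  (R1) 4.6812 phi_1 + 2.4642 phi_2 + 2.3902 phi_3 = 2.4642
  (R2) 2.4642 phi_1 + 4.6812 phi_2 + 2.4642 phi_3 = 2.3902
  (R3) 2.3902 phi_1 + 2.4642 phi_2 + 4.6812 phi_3 = 1.3417
Gaussian elimination:
  R2 <- R2 - (2.4642/4.6812) R1 = R2 - (0.526403) R1:  3.384037 phi_2 + 1.20599 phi_3 = 1.093037
  R3 <- R3 - (2.3902/4.6812) R1 = R3 - (0.510596) R1:  1.20599 phi_2 + 3.460774 phi_3 = 0.08349
  R3 <- R3 - (1.20599/3.384037) R2 = R3 - (0.356376) R2:  3.030988 phi_3 = -0.306042
Back-substitution:
  phi_hat_3 = -0.306042 / 3.030988 = -0.100971
  phi_hat_2 = (1.093037 - (1.20599)(-0.100971)) / 3.384037 = 0.358982
  phi_hat_1 = (2.4642 - (2.4642)(0.358982) - (2.3902)(-0.100971)) / 4.6812 = 0.38899
So phi_hat = [0.3890, 0.3590, -0.1010].
Therefore phi_hat_2 = 0.3590.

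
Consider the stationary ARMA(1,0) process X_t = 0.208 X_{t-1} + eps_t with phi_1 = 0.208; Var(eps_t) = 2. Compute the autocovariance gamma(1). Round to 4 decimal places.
\gamma(1) = 0.4348

Multiply the model equation by X_{t-k} and take expectations. With theta_0 = psi_0 = 1 and psi_j the MA(infinity) weights, this gives
  gamma(k) - sum_i phi_i gamma(k-i) = c_k,
  c_k = sigma^2 * sum_{j=k..q} theta_j psi_{j-k}   (c_k = 0 for k > q),
using gamma(-m) = gamma(m).
Pure AR (q = 0): c_0 = sigma^2 = 2, c_k = 0 for k >= 1.
Equations for k = 0 and k = 1 (AR order 1):
  gamma(0) = phi_1 gamma(1) + c_0
  gamma(1) = phi_1 gamma(0) + c_1
Substituting the second into the first: gamma(0) (1 - phi_1^2) = c_0 + phi_1 c_1, so
  gamma(0) = c_0 / (1 - phi_1^2) = 2 / (1 - (0.208)^2) = 2 / 0.956736 = 2.090441.
  gamma(1) = phi_1 gamma(0) = (0.208)(2.090441) = 0.434812.
Therefore gamma(1) = 0.4348 (to 4 decimal places).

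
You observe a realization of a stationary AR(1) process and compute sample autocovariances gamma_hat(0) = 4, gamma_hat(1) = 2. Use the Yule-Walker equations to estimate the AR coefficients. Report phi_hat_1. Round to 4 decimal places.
\hat\phi_{1} = 0.5000

The Yule-Walker equations for an AR(p) process read, in matrix form,
  Gamma_p phi = r_p,   with   (Gamma_p)_{ij} = gamma(|i - j|),
                       (r_p)_i = gamma(i),   i,j = 1..p.
Substitute the sample gammas (Toeplitz matrix and right-hand side of size 1):
  Gamma_p = [[4.0]]
  r_p     = [2.0]
With p = 1 this is the single equation gamma(0) phi_1 = gamma(1):
  phi_hat_1 = gamma(1) / gamma(0) = 2 / 4 = 0.5000.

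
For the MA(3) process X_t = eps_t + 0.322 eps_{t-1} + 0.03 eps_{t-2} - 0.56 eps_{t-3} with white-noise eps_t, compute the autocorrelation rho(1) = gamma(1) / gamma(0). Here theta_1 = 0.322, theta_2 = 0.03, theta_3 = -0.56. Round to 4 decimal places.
\rho(1) = 0.2220

For an MA(q) process with theta_0 = 1, the autocovariance is
  gamma(k) = sigma^2 * sum_{i=0..q-k} theta_i * theta_{i+k},
and rho(k) = gamma(k) / gamma(0). Sigma^2 cancels.
  numerator   = (1)*(0.322) + (0.322)*(0.03) + (0.03)*(-0.56) = 0.31486.
  denominator = (1)^2 + (0.322)^2 + (0.03)^2 + (-0.56)^2 = 1.418184.
  rho(1) = 0.31486 / 1.418184 = 0.2220.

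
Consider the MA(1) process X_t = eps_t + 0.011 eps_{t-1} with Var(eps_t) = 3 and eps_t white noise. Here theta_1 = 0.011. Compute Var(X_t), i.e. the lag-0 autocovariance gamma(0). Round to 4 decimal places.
\gamma(0) = 3.0004

For an MA(q) process X_t = eps_t + sum_i theta_i eps_{t-i} with
Var(eps_t) = sigma^2, the variance is
  gamma(0) = sigma^2 * (1 + sum_i theta_i^2).
  sum_i theta_i^2 = (0.011)^2 = 0.000121.
  gamma(0) = 3 * (1 + 0.000121) = 3 * 1.000121 = 3.000363, which rounds to 3.0004.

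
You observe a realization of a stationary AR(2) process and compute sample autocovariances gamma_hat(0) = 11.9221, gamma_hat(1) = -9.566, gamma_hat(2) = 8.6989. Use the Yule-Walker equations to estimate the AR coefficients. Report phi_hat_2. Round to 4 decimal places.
\hat\phi_{2} = 0.2410

The Yule-Walker equations for an AR(p) process read, in matrix form,
  Gamma_p phi = r_p,   with   (Gamma_p)_{ij} = gamma(|i - j|),
                       (r_p)_i = gamma(i),   i,j = 1..p.
Substitute the sample gammas (Toeplitz matrix and right-hand side of size 2):
  Gamma_p = [[11.9221, -9.566], [-9.566, 11.9221]]
  r_p     = [-9.566, 8.6989]
Written out:
  11.9221 phi_1 - 9.566 phi_2 = -9.566
  -9.566 phi_1 + 11.9221 phi_2 = 8.6989
Solve by Cramer's rule:
  det = gamma(0)^2 - gamma(1)^2 = (11.9221)^2 - (-9.566)^2 = 142.13646841 - 91.508356 = 50.62811241
  phi_hat_1 = [gamma(1) gamma(0) - gamma(1) gamma(2)] / det = [(-9.566)(11.9221) - (-9.566)(8.6989)] / 50.62811241 = -30.8331312 / 50.62811241 = -0.609
  phi_hat_2 = [gamma(0) gamma(2) - gamma(1)^2] / det = [(11.9221)(8.6989) - (-9.566)^2] / 50.62811241 = 12.20079969 / 50.62811241 = 0.241
So phi_hat = [-0.6090, 0.2410].
Therefore phi_hat_2 = 0.2410.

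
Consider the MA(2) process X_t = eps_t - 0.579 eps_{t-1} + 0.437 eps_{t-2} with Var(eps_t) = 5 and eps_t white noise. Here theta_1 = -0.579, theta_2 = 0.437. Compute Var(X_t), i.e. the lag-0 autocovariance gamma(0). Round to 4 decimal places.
\gamma(0) = 7.6311

For an MA(q) process X_t = eps_t + sum_i theta_i eps_{t-i} with
Var(eps_t) = sigma^2, the variance is
  gamma(0) = sigma^2 * (1 + sum_i theta_i^2).
  sum_i theta_i^2 = (-0.579)^2 + (0.437)^2 = 0.335241 + 0.190969 = 0.52621.
  gamma(0) = 5 * (1 + 0.52621) = 5 * 1.52621 = 7.63105, which rounds to 7.6311.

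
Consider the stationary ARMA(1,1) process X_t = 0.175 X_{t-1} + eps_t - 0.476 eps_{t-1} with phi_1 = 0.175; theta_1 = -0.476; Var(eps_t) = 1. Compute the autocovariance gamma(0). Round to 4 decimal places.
\gamma(0) = 1.0935

Multiply the model equation by X_{t-k} and take expectations. With theta_0 = psi_0 = 1 and psi_j the MA(infinity) weights, this gives
  gamma(k) - sum_i phi_i gamma(k-i) = c_k,
  c_k = sigma^2 * sum_{j=k..q} theta_j psi_{j-k}   (c_k = 0 for k > q),
using gamma(-m) = gamma(m).
psi-weights needed (psi_j = theta_j + sum_i phi_i psi_{j-i}):
  psi_1 = theta_1 + phi_1 = -0.476 + (0.175) = -0.301
Right-hand sides:
  c_0 = sigma^2 (1 + theta_1 psi_1) = 1 * (1 + (-0.476)(-0.301)) = 1 * 1.143276 = 1.143276
  c_1 = sigma^2 theta_1 = 1 * (-0.476) = -0.476
  c_2 = 0
Equations for k = 0 and k = 1 (AR order 1):
  gamma(0) = phi_1 gamma(1) + c_0
  gamma(1) = phi_1 gamma(0) + c_1
Substituting the second into the first: gamma(0) (1 - phi_1^2) = c_0 + phi_1 c_1, so
  gamma(0) = (c_0 + phi_1 c_1) / (1 - phi_1^2) = (1.143276 + (0.175)(-0.476)) / (1 - (0.175)^2) = 1.059976 / 0.969375 = 1.093463.
Therefore gamma(0) = 1.0935 (to 4 decimal places).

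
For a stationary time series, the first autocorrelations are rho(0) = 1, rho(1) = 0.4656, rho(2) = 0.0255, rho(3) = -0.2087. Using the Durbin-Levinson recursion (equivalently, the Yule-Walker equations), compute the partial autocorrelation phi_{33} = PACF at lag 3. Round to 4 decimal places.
\phi_{33} = -0.1490

The PACF at lag k is phi_{kk}, the last component of the solution
to the Yule-Walker system G_k phi = r_k where
  (G_k)_{ij} = rho(|i - j|), (r_k)_i = rho(i), i,j = 1..k.
Equivalently, Durbin-Levinson gives phi_{kk} iteratively:
  phi_{11} = rho(1)
  phi_{kk} = [rho(k) - sum_{j=1..k-1} phi_{k-1,j} rho(k-j)]
            / [1 - sum_{j=1..k-1} phi_{k-1,j} rho(j)],
  phi_{k,j} = phi_{k-1,j} - phi_{kk} phi_{k-1,k-j},  j = 1..k-1.
Step k = 1:
  phi_11 = rho(1) = 0.4656.
Step k = 2:
  phi_22 = [rho(2) - phi_11 rho(1)] / [1 - phi_11 rho(1)] = [0.0255 - (0.4656)(0.4656)] / [1 - (0.4656)(0.4656)]
         = -0.19128336 / 0.78321664 = -0.244228.
  Update: phi_21 = phi_11 - phi_22 phi_11 = 0.4656 - (-0.244228)(0.4656) = 0.579313.
Step k = 3:
  phi_33 = [rho(3) - phi_21 rho(2) - phi_22 rho(1)] / [1 - phi_21 rho(1) - phi_22 rho(2)]
    numerator   = -0.2087 - (0.579313)(0.0255) - (-0.244228)(0.4656) = -0.10975996
    denominator = 1 - (0.579313)(0.4656) - (-0.244228)(0.0255) = 0.73649991
  phi_33 = -0.10975996 / 0.73649991 = -0.149.
Therefore phi_{33} = -0.1490.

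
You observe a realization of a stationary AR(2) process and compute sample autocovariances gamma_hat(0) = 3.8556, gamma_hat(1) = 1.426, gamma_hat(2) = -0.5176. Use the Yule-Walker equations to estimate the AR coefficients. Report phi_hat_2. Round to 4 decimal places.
\hat\phi_{2} = -0.3140

The Yule-Walker equations for an AR(p) process read, in matrix form,
  Gamma_p phi = r_p,   with   (Gamma_p)_{ij} = gamma(|i - j|),
                       (r_p)_i = gamma(i),   i,j = 1..p.
Substitute the sample gammas (Toeplitz matrix and right-hand side of size 2):
  Gamma_p = [[3.8556, 1.426], [1.426, 3.8556]]
  r_p     = [1.426, -0.5176]
Written out:
  3.8556 phi_1 + 1.426 phi_2 = 1.426
  1.426 phi_1 + 3.8556 phi_2 = -0.5176
Solve by Cramer's rule:
  det = gamma(0)^2 - gamma(1)^2 = (3.8556)^2 - (1.426)^2 = 14.86565136 - 2.033476 = 12.83217536
  phi_hat_1 = [gamma(1) gamma(0) - gamma(1) gamma(2)] / det = [(1.426)(3.8556) - (1.426)(-0.5176)] / 12.83217536 = 6.2361832 / 12.83217536 = 0.486
  phi_hat_2 = [gamma(0) gamma(2) - gamma(1)^2] / det = [(3.8556)(-0.5176) - (1.426)^2] / 12.83217536 = -4.02913456 / 12.83217536 = -0.314
So phi_hat = [0.4860, -0.3140].
Therefore phi_hat_2 = -0.3140.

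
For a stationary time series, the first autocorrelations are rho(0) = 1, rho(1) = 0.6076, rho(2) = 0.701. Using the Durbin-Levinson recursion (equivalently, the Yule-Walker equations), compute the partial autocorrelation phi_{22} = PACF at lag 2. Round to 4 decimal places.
\phi_{22} = 0.5260

The PACF at lag k is phi_{kk}, the last component of the solution
to the Yule-Walker system G_k phi = r_k where
  (G_k)_{ij} = rho(|i - j|), (r_k)_i = rho(i), i,j = 1..k.
Equivalently, Durbin-Levinson gives phi_{kk} iteratively:
  phi_{11} = rho(1)
  phi_{kk} = [rho(k) - sum_{j=1..k-1} phi_{k-1,j} rho(k-j)]
            / [1 - sum_{j=1..k-1} phi_{k-1,j} rho(j)],
  phi_{k,j} = phi_{k-1,j} - phi_{kk} phi_{k-1,k-j},  j = 1..k-1.
Step k = 1:
  phi_11 = rho(1) = 0.6076.
Step k = 2:
  phi_22 = [rho(2) - phi_11 rho(1)] / [1 - phi_11 rho(1)] = [0.701 - (0.6076)(0.6076)] / [1 - (0.6076)(0.6076)]
         = 0.33182224 / 0.63082224 = 0.526.
Therefore phi_{22} = 0.5260.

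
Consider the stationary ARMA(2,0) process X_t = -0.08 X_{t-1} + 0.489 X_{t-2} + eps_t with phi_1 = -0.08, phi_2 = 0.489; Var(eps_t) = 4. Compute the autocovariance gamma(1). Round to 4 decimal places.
\gamma(1) = -0.8437

Multiply the model equation by X_{t-k} and take expectations. With theta_0 = psi_0 = 1 and psi_j the MA(infinity) weights, this gives
  gamma(k) - sum_i phi_i gamma(k-i) = c_k,
  c_k = sigma^2 * sum_{j=k..q} theta_j psi_{j-k}   (c_k = 0 for k > q),
using gamma(-m) = gamma(m).
Pure AR (q = 0): c_0 = sigma^2 = 4, c_k = 0 for k >= 1.
Equations for k = 0, 1, 2 (AR order 2, c_2 = 0):
  (E0) gamma(0) = phi_1 gamma(1) + phi_2 gamma(2) + c_0
  (E1) gamma(1) = phi_1 gamma(0) + phi_2 gamma(1) + c_1
  (E2) gamma(2) = phi_1 gamma(1) + phi_2 gamma(0)
From (E1): gamma(1) = A gamma(0) + B with
  A = phi_1 / (1 - phi_2) = -0.08 / 0.511 = -0.156556,   B = c_1 / (1 - phi_2) = 0 / 0.511 = 0.
Insert (E2) into (E0): gamma(0) (1 - phi_2^2) = phi_1 (1 + phi_2) gamma(1) + c_0.
  phi_1 (1 + phi_2) = (-0.08)(1.489) = -0.11912,   1 - phi_2^2 = 0.760879.
Replace gamma(1) by A gamma(0) + B and collect gamma(0):
  gamma(0) [0.760879 - (-0.11912)(-0.156556)] = c_0 = 4
  gamma(0) * 0.74223 = 4
  gamma(0) = 4 / 0.74223 = 5.389165.
  gamma(1) = A gamma(0) = (-0.156556)(5.389165) = -0.843705.
Therefore gamma(1) = -0.8437 (to 4 decimal places).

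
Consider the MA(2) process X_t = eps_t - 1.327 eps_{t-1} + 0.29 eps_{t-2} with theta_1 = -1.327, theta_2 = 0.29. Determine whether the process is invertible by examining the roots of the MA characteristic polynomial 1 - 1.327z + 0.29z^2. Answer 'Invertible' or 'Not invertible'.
\text{Not invertible}

The MA(q) characteristic polynomial is P(z) = 1 - 1.327z + 0.29z^2.
Invertibility requires all roots to lie outside the unit circle, i.e. |z| > 1 for every root.
Set 1 + (-1.327) z + (0.29) z^2 = 0, i.e. a z^2 + b z + c = 0 with a = 0.29, b = -1.327, c = 1.
Discriminant D = b^2 - 4ac = (-1.327)^2 - 4*(0.29)*1 = 1.760929 - (1.16) = 0.600929.
D >= 0, so the roots are real: z = (-b +/- sqrt(D)) / (2a) = (1.327 +/- 0.775196) / (0.58).
  z_1 = (1.327 + 0.775196) / (0.58) = 3.6245,   |z_1| = 3.6245.
  z_2 = (1.327 - 0.775196) / (0.58) = 0.9514,   |z_2| = 0.9514.
Moduli of all roots: 3.6245, 0.9514.
All moduli strictly greater than 1? No.
Verdict: Not invertible.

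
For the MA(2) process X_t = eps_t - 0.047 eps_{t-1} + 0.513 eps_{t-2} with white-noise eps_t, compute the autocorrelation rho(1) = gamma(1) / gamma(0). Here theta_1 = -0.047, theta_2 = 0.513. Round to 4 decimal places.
\rho(1) = -0.0562

For an MA(q) process with theta_0 = 1, the autocovariance is
  gamma(k) = sigma^2 * sum_{i=0..q-k} theta_i * theta_{i+k},
and rho(k) = gamma(k) / gamma(0). Sigma^2 cancels.
  numerator   = (1)*(-0.047) + (-0.047)*(0.513) = -0.071111.
  denominator = (1)^2 + (-0.047)^2 + (0.513)^2 = 1.265378.
  rho(1) = -0.071111 / 1.265378 = -0.0562.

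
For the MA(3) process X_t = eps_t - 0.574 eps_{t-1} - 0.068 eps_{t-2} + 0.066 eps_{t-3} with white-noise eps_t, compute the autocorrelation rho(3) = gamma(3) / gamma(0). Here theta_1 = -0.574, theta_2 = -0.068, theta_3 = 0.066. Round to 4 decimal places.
\rho(3) = 0.0493

For an MA(q) process with theta_0 = 1, the autocovariance is
  gamma(k) = sigma^2 * sum_{i=0..q-k} theta_i * theta_{i+k},
and rho(k) = gamma(k) / gamma(0). Sigma^2 cancels.
  numerator   = (1)*(0.066) = 0.066.
  denominator = (1)^2 + (-0.574)^2 + (-0.068)^2 + (0.066)^2 = 1.338456.
  rho(3) = 0.066 / 1.338456 = 0.0493.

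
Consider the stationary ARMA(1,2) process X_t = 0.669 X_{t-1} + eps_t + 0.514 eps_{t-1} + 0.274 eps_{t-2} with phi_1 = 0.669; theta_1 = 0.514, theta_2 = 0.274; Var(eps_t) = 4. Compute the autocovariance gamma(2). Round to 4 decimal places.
\gamma(2) = 11.3131

Multiply the model equation by X_{t-k} and take expectations. With theta_0 = psi_0 = 1 and psi_j the MA(infinity) weights, this gives
  gamma(k) - sum_i phi_i gamma(k-i) = c_k,
  c_k = sigma^2 * sum_{j=k..q} theta_j psi_{j-k}   (c_k = 0 for k > q),
using gamma(-m) = gamma(m).
psi-weights needed (psi_j = theta_j + sum_i phi_i psi_{j-i}):
  psi_1 = theta_1 + phi_1 = 0.514 + (0.669) = 1.183
  psi_2 = theta_2 + phi_1 psi_1 = 0.274 + (0.669)(1.183) = 1.065427
Right-hand sides:
  c_0 = sigma^2 (1 + theta_1 psi_1 + theta_2 psi_2) = 4 * (1 + (0.514)(1.183) + (0.274)(1.065427)) = 4 * 1.899989 = 7.599956
  c_1 = sigma^2 (theta_1 + theta_2 psi_1) = 4 * (0.514 + (0.274)(1.183)) = 3.352568
  c_2 = sigma^2 theta_2 = 4 * (0.274) = 1.096
Equations for k = 0 and k = 1 (AR order 1):
  gamma(0) = phi_1 gamma(1) + c_0
  gamma(1) = phi_1 gamma(0) + c_1
Substituting the second into the first: gamma(0) (1 - phi_1^2) = c_0 + phi_1 c_1, so
  gamma(0) = (c_0 + phi_1 c_1) / (1 - phi_1^2) = (7.599956 + (0.669)(3.352568)) / (1 - (0.669)^2) = 9.842824 / 0.552439 = 17.817033.
  gamma(1) = phi_1 gamma(0) + c_1 = (0.669)(17.817033) + (3.352568) = 15.272163.
For k = 2: gamma(2) = phi_1 gamma(1) + c_2
  = (0.669)(15.272163) + (1.096) = 11.313077.
Therefore gamma(2) = 11.3131 (to 4 decimal places).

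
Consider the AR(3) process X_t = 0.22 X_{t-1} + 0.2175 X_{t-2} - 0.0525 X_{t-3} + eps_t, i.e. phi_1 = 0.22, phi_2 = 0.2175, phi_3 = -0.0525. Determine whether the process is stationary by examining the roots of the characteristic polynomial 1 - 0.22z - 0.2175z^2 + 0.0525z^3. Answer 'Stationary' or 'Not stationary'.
\text{Stationary}

The AR(p) characteristic polynomial is P(z) = 1 - 0.22z - 0.2175z^2 + 0.0525z^3.
Stationarity requires all roots to lie outside the unit circle, i.e. |z| > 1 for every root.
Degree 3: look for a simple real root z0 first, then factor out (1 - z/z0) and solve the remaining quadratic.
Testing z0 = 4: P(4) = 1 + (-0.22)(4) + (-0.2175)(4)^2 + (0.0525)(4)^3
  = 1 + (-0.88) + (-3.48) + (3.36) = 0.  So z_0 = 4 is a root, |z_0| = 4.
Divide out the factor (1 - 0.25 z) = (1 - z/z0) (since 1/z0 = 0.25):
  P(z) = (1 - 0.25 z)(1 + (0.03) z + (-0.21) z^2)
  [check: z-coef 0.03 - (0.25) = -0.22; z^2-coef -0.21 - (0.25)(0.03) = -0.2175; z^3-coef -(0.25)(-0.21) = 0.0525.]
Remaining roots from the quadratic factor 1 + (0.03) z + (-0.21) z^2:
  Set 1 + (0.03) z + (-0.21) z^2 = 0, i.e. a z^2 + b z + c = 0 with a = -0.21, b = 0.03, c = 1.
  Discriminant D = b^2 - 4ac = (0.03)^2 - 4*(-0.21)*1 = 0.0009 - (-0.84) = 0.8409.
  D >= 0, so the roots are real: z = (-b +/- sqrt(D)) / (2a) = (-0.03 +/- 0.917006) / (-0.42).
    z_1 = (-0.03 + 0.917006) / (-0.42) = -2.1119,   |z_1| = 2.1119.
    z_2 = (-0.03 - 0.917006) / (-0.42) = 2.2548,   |z_2| = 2.2548.
Moduli of all roots: 4.0000, 2.1119, 2.2548.
All moduli strictly greater than 1? Yes.
Verdict: Stationary.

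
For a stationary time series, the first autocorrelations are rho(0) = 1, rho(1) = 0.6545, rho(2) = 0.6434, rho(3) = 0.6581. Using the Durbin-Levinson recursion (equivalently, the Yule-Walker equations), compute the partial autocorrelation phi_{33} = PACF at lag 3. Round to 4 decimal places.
\phi_{33} = 0.3040

The PACF at lag k is phi_{kk}, the last component of the solution
to the Yule-Walker system G_k phi = r_k where
  (G_k)_{ij} = rho(|i - j|), (r_k)_i = rho(i), i,j = 1..k.
Equivalently, Durbin-Levinson gives phi_{kk} iteratively:
  phi_{11} = rho(1)
  phi_{kk} = [rho(k) - sum_{j=1..k-1} phi_{k-1,j} rho(k-j)]
            / [1 - sum_{j=1..k-1} phi_{k-1,j} rho(j)],
  phi_{k,j} = phi_{k-1,j} - phi_{kk} phi_{k-1,k-j},  j = 1..k-1.
Step k = 1:
  phi_11 = rho(1) = 0.6545.
Step k = 2:
  phi_22 = [rho(2) - phi_11 rho(1)] / [1 - phi_11 rho(1)] = [0.6434 - (0.6545)(0.6545)] / [1 - (0.6545)(0.6545)]
         = 0.21502975 / 0.57162975 = 0.37617.
  Update: phi_21 = phi_11 - phi_22 phi_11 = 0.6545 - (0.37617)(0.6545) = 0.408297.
Step k = 3:
  phi_33 = [rho(3) - phi_21 rho(2) - phi_22 rho(1)] / [1 - phi_21 rho(1) - phi_22 rho(2)]
    numerator   = 0.6581 - (0.408297)(0.6434) - (0.37617)(0.6545) = 0.1491987
    denominator = 1 - (0.408297)(0.6545) - (0.37617)(0.6434) = 0.49074209
  phi_33 = 0.1491987 / 0.49074209 = 0.304.
Therefore phi_{33} = 0.3040.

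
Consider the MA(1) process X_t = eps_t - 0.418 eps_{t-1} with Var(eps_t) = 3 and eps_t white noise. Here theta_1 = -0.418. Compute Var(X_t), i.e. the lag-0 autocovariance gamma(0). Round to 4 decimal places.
\gamma(0) = 3.5242

For an MA(q) process X_t = eps_t + sum_i theta_i eps_{t-i} with
Var(eps_t) = sigma^2, the variance is
  gamma(0) = sigma^2 * (1 + sum_i theta_i^2).
  sum_i theta_i^2 = (-0.418)^2 = 0.174724.
  gamma(0) = 3 * (1 + 0.174724) = 3 * 1.174724 = 3.524172, which rounds to 3.5242.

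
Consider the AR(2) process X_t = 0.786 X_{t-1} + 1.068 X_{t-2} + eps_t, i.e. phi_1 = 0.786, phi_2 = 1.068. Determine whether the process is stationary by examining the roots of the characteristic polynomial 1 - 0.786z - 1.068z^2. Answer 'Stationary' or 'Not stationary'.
\text{Not stationary}

The AR(p) characteristic polynomial is P(z) = 1 - 0.786z - 1.068z^2.
Stationarity requires all roots to lie outside the unit circle, i.e. |z| > 1 for every root.
Set 1 + (-0.786) z + (-1.068) z^2 = 0, i.e. a z^2 + b z + c = 0 with a = -1.068, b = -0.786, c = 1.
Discriminant D = b^2 - 4ac = (-0.786)^2 - 4*(-1.068)*1 = 0.617796 - (-4.272) = 4.889796.
D >= 0, so the roots are real: z = (-b +/- sqrt(D)) / (2a) = (0.786 +/- 2.211288) / (-2.136).
  z_1 = (0.786 + 2.211288) / (-2.136) = -1.4032,   |z_1| = 1.4032.
  z_2 = (0.786 - 2.211288) / (-2.136) = 0.6673,   |z_2| = 0.6673.
Moduli of all roots: 1.4032, 0.6673.
All moduli strictly greater than 1? No.
Verdict: Not stationary.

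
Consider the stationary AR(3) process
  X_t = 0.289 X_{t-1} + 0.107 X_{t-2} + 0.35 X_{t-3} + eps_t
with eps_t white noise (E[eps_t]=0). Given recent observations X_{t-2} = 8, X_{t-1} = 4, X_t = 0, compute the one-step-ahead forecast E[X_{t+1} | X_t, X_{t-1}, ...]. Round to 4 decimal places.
E[X_{t+1} \mid \mathcal F_t] = 3.2280

For an AR(p) model X_t = c + sum_i phi_i X_{t-i} + eps_t, the
one-step-ahead conditional mean is
  E[X_{t+1} | X_t, ...] = c + sum_i phi_i X_{t+1-i}.
Substitute known values:
  E[X_{t+1} | ...] = (0.289) * (0) + (0.107) * (4) + (0.35) * (8)
                   = 3.2280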